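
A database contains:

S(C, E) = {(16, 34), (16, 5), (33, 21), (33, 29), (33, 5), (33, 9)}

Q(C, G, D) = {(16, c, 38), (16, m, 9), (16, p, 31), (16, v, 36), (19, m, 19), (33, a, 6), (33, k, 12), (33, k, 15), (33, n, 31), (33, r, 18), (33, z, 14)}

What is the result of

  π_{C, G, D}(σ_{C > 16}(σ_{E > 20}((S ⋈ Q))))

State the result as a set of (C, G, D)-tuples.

Joining S and Q on C yields {(16, 34, c, 38), (16, 34, m, 9), (16, 34, p, 31), (16, 34, v, 36), (16, 5, c, 38), (16, 5, m, 9), (16, 5, p, 31), (16, 5, v, 36), (33, 21, a, 6), (33, 21, k, 12), (33, 21, k, 15), (33, 21, n, 31), (33, 21, r, 18), (33, 21, z, 14), (33, 29, a, 6), (33, 29, k, 12), (33, 29, k, 15), (33, 29, n, 31), (33, 29, r, 18), (33, 29, z, 14), (33, 5, a, 6), (33, 5, k, 12), (33, 5, k, 15), (33, 5, n, 31), (33, 5, r, 18), (33, 5, z, 14), (33, 9, a, 6), (33, 9, k, 12), (33, 9, k, 15), (33, 9, n, 31), (33, 9, r, 18), (33, 9, z, 14)}.
Filtering on E > 20 leaves {(16, 34, c, 38), (16, 34, m, 9), (16, 34, p, 31), (16, 34, v, 36), (33, 21, a, 6), (33, 21, k, 12), (33, 21, k, 15), (33, 21, n, 31), (33, 21, r, 18), (33, 21, z, 14), (33, 29, a, 6), (33, 29, k, 12), (33, 29, k, 15), (33, 29, n, 31), (33, 29, r, 18), (33, 29, z, 14)}.
Filtering on C > 16 leaves {(33, 21, a, 6), (33, 21, k, 12), (33, 21, k, 15), (33, 21, n, 31), (33, 21, r, 18), (33, 21, z, 14), (33, 29, a, 6), (33, 29, k, 12), (33, 29, k, 15), (33, 29, n, 31), (33, 29, r, 18), (33, 29, z, 14)}.
π[C, G, D]: project onto (C, G, D) (6 duplicate(s) eliminated) → {(33, a, 6), (33, k, 12), (33, k, 15), (33, n, 31), (33, r, 18), (33, z, 14)}

{(33, a, 6), (33, k, 12), (33, k, 15), (33, n, 31), (33, r, 18), (33, z, 14)}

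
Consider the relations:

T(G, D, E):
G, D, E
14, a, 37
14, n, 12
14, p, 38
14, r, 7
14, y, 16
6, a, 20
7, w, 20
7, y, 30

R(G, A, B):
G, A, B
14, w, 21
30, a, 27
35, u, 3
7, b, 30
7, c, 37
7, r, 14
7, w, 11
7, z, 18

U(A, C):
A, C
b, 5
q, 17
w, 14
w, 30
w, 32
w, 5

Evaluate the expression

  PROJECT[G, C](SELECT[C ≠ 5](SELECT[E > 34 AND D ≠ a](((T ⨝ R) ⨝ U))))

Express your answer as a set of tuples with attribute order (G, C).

{(14, 14), (14, 30), (14, 32)}

T ⋈ R (natural join on G): {(14, a, 37, w, 21), (14, n, 12, w, 21), (14, p, 38, w, 21), (14, r, 7, w, 21), (14, y, 16, w, 21), (7, w, 20, b, 30), (7, w, 20, c, 37), (7, w, 20, r, 14), (7, w, 20, w, 11), (7, w, 20, z, 18), (7, y, 30, b, 30), (7, y, 30, c, 37), (7, y, 30, r, 14), (7, y, 30, w, 11), (7, y, 30, z, 18)}
(T ⨝ R) ⋈ U (natural join on A): {(14, a, 37, w, 21, 14), (14, a, 37, w, 21, 30), (14, a, 37, w, 21, 32), (14, a, 37, w, 21, 5), (14, n, 12, w, 21, 14), (14, n, 12, w, 21, 30), (14, n, 12, w, 21, 32), (14, n, 12, w, 21, 5), (14, p, 38, w, 21, 14), (14, p, 38, w, 21, 30), (14, p, 38, w, 21, 32), (14, p, 38, w, 21, 5), (14, r, 7, w, 21, 14), (14, r, 7, w, 21, 30), (14, r, 7, w, 21, 32), (14, r, 7, w, 21, 5), (14, y, 16, w, 21, 14), (14, y, 16, w, 21, 30), (14, y, 16, w, 21, 32), (14, y, 16, w, 21, 5), (7, w, 20, b, 30, 5), (7, w, 20, w, 11, 14), (7, w, 20, w, 11, 30), (7, w, 20, w, 11, 32), (7, w, 20, w, 11, 5), (7, y, 30, b, 30, 5), (7, y, 30, w, 11, 14), (7, y, 30, w, 11, 30), (7, y, 30, w, 11, 32), (7, y, 30, w, 11, 5)}
Filtering on E > 34 AND D ≠ a leaves {(14, p, 38, w, 21, 14), (14, p, 38, w, 21, 30), (14, p, 38, w, 21, 32), (14, p, 38, w, 21, 5)}.
Filtering on C ≠ 5 leaves {(14, p, 38, w, 21, 14), (14, p, 38, w, 21, 30), (14, p, 38, w, 21, 32)}.
π[G, C]: project onto (G, C) → {(14, 14), (14, 30), (14, 32)}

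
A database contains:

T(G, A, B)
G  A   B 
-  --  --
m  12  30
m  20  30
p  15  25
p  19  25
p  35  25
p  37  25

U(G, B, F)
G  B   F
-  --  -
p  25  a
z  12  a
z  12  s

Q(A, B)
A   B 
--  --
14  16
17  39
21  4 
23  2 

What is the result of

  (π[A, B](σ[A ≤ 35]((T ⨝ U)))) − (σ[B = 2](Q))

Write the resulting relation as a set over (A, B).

Joining T and U on G, B yields {(p, 15, 25, a), (p, 19, 25, a), (p, 35, 25, a), (p, 37, 25, a)}.
Filtering on A ≤ 35 leaves {(p, 15, 25, a), (p, 19, 25, a), (p, 35, 25, a)}.
Projecting to A, B: {(15, 25), (19, 25), (35, 25)}
Filtering on B = 2 leaves {(23, 2)}.
Difference: {(15, 25), (19, 25), (35, 25)} with {(23, 2)} → {(15, 25), (19, 25), (35, 25)}

{(15, 25), (19, 25), (35, 25)}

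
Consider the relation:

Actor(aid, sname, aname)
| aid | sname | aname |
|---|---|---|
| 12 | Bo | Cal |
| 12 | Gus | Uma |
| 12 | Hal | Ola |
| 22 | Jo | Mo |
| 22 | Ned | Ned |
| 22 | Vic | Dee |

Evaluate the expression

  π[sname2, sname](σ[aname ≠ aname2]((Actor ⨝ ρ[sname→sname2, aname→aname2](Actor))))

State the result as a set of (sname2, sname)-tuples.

{(Bo, Gus), (Bo, Hal), (Gus, Bo), (Gus, Hal), (Hal, Bo), (Hal, Gus), (Jo, Ned), (Jo, Vic), (Ned, Jo), (Ned, Vic), (Vic, Jo), (Vic, Ned)}

ρ[sname→sname2, aname→aname2]: schema becomes (aid, sname2, aname2); tuples unchanged.
Joining Actor and ρ[sname→sname2, aname→aname2](Actor) on aid yields {(12, Bo, Cal, Bo, Cal), (12, Bo, Cal, Gus, Uma), (12, Bo, Cal, Hal, Ola), (12, Gus, Uma, Bo, Cal), (12, Gus, Uma, Gus, Uma), (12, Gus, Uma, Hal, Ola), (12, Hal, Ola, Bo, Cal), (12, Hal, Ola, Gus, Uma), (12, Hal, Ola, Hal, Ola), (22, Jo, Mo, Jo, Mo), (22, Jo, Mo, Ned, Ned), (22, Jo, Mo, Vic, Dee), (22, Ned, Ned, Jo, Mo), (22, Ned, Ned, Ned, Ned), (22, Ned, Ned, Vic, Dee), (22, Vic, Dee, Jo, Mo), (22, Vic, Dee, Ned, Ned), (22, Vic, Dee, Vic, Dee)}.
σ[aname ≠ aname2]: keep tuples satisfying aname ≠ aname2 → {(12, Bo, Cal, Gus, Uma), (12, Bo, Cal, Hal, Ola), (12, Gus, Uma, Bo, Cal), (12, Gus, Uma, Hal, Ola), (12, Hal, Ola, Bo, Cal), (12, Hal, Ola, Gus, Uma), (22, Jo, Mo, Ned, Ned), (22, Jo, Mo, Vic, Dee), (22, Ned, Ned, Jo, Mo), (22, Ned, Ned, Vic, Dee), (22, Vic, Dee, Jo, Mo), (22, Vic, Dee, Ned, Ned)}
Projecting to sname2, sname: {(Bo, Gus), (Bo, Hal), (Gus, Bo), (Gus, Hal), (Hal, Bo), (Hal, Gus), (Jo, Ned), (Jo, Vic), (Ned, Jo), (Ned, Vic), (Vic, Jo), (Vic, Ned)}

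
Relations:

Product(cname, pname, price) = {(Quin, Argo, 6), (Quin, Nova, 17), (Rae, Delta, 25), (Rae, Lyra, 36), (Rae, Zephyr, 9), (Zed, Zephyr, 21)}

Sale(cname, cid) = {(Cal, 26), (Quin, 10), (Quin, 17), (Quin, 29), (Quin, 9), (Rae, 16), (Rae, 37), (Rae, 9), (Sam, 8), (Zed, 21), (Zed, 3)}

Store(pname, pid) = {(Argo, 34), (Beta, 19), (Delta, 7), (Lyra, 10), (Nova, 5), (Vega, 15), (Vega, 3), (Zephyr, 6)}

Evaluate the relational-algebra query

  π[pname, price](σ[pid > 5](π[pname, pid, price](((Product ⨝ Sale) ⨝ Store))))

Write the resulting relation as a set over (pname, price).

{(Argo, 6), (Delta, 25), (Lyra, 36), (Zephyr, 21), (Zephyr, 9)}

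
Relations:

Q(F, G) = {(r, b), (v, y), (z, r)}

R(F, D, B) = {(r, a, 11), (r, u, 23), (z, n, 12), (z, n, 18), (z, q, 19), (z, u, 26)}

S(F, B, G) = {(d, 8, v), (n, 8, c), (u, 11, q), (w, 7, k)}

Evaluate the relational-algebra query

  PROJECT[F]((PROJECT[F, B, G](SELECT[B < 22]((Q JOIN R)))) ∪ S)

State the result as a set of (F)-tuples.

Joining Q and R on F yields {(r, b, a, 11), (r, b, u, 23), (z, r, n, 12), (z, r, n, 18), (z, r, q, 19), (z, r, u, 26)}.
Apply σ_{B < 22}; surviving tuples: {(r, b, a, 11), (z, r, n, 12), (z, r, n, 18), (z, r, q, 19)}
Projecting to F, B, G: {(r, 11, b), (z, 12, r), (z, 18, r), (z, 19, r)}
Union: {(r, 11, b), (z, 12, r), (z, 18, r), (z, 19, r)} with {(d, 8, v), (n, 8, c), (u, 11, q), (w, 7, k)} → {(d, 8, v), (n, 8, c), (r, 11, b), (u, 11, q), (w, 7, k), (z, 12, r), (z, 18, r), (z, 19, r)}
Projecting to F (2 duplicate(s) eliminated): {d, n, r, u, w, z}

{d, n, r, u, w, z}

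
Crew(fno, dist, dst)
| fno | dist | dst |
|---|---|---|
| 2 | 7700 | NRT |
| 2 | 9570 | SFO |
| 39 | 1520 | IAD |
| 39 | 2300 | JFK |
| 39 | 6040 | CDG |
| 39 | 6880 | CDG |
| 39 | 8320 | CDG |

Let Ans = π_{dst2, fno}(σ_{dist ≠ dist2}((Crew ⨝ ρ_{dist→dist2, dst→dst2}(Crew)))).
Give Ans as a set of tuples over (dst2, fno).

{(CDG, 39), (IAD, 39), (JFK, 39), (NRT, 2), (SFO, 2)}

ρ[dist→dist2, dst→dst2]: schema becomes (fno, dist2, dst2); tuples unchanged.
Crew ⋈ ρ_{dist→dist2, dst→dst2}(Crew) (natural join on fno): {(2, 7700, NRT, 7700, NRT), (2, 7700, NRT, 9570, SFO), (2, 9570, SFO, 7700, NRT), (2, 9570, SFO, 9570, SFO), (39, 1520, IAD, 1520, IAD), (39, 1520, IAD, 2300, JFK), (39, 1520, IAD, 6040, CDG), (39, 1520, IAD, 6880, CDG), (39, 1520, IAD, 8320, CDG), (39, 2300, JFK, 1520, IAD), (39, 2300, JFK, 2300, JFK), (39, 2300, JFK, 6040, CDG), (39, 2300, JFK, 6880, CDG), (39, 2300, JFK, 8320, CDG), (39, 6040, CDG, 1520, IAD), (39, 6040, CDG, 2300, JFK), (39, 6040, CDG, 6040, CDG), (39, 6040, CDG, 6880, CDG), (39, 6040, CDG, 8320, CDG), (39, 6880, CDG, 1520, IAD), (39, 6880, CDG, 2300, JFK), (39, 6880, CDG, 6040, CDG), (39, 6880, CDG, 6880, CDG), (39, 6880, CDG, 8320, CDG), (39, 8320, CDG, 1520, IAD), (39, 8320, CDG, 2300, JFK), (39, 8320, CDG, 6040, CDG), (39, 8320, CDG, 6880, CDG), (39, 8320, CDG, 8320, CDG)}
σ[dist ≠ dist2]: keep tuples satisfying dist ≠ dist2 → {(2, 7700, NRT, 9570, SFO), (2, 9570, SFO, 7700, NRT), (39, 1520, IAD, 2300, JFK), (39, 1520, IAD, 6040, CDG), (39, 1520, IAD, 6880, CDG), (39, 1520, IAD, 8320, CDG), (39, 2300, JFK, 1520, IAD), (39, 2300, JFK, 6040, CDG), (39, 2300, JFK, 6880, CDG), (39, 2300, JFK, 8320, CDG), (39, 6040, CDG, 1520, IAD), (39, 6040, CDG, 2300, JFK), (39, 6040, CDG, 6880, CDG), (39, 6040, CDG, 8320, CDG), (39, 6880, CDG, 1520, IAD), (39, 6880, CDG, 2300, JFK), (39, 6880, CDG, 6040, CDG), (39, 6880, CDG, 8320, CDG), (39, 8320, CDG, 1520, IAD), (39, 8320, CDG, 2300, JFK), (39, 8320, CDG, 6040, CDG), (39, 8320, CDG, 6880, CDG)}
Keep only column(s) dst2, fno (17 duplicate(s) eliminated): {(CDG, 39), (IAD, 39), (JFK, 39), (NRT, 2), (SFO, 2)}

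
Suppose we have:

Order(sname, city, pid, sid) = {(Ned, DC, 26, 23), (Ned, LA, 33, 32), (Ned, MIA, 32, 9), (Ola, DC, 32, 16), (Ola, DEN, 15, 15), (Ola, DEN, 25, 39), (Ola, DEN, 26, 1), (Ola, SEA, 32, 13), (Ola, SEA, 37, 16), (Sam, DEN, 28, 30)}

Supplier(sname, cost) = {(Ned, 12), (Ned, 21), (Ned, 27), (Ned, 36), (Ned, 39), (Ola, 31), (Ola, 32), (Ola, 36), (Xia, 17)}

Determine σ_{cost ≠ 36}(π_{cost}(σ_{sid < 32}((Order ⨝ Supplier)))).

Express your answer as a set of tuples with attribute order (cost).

{12, 21, 27, 31, 32, 39}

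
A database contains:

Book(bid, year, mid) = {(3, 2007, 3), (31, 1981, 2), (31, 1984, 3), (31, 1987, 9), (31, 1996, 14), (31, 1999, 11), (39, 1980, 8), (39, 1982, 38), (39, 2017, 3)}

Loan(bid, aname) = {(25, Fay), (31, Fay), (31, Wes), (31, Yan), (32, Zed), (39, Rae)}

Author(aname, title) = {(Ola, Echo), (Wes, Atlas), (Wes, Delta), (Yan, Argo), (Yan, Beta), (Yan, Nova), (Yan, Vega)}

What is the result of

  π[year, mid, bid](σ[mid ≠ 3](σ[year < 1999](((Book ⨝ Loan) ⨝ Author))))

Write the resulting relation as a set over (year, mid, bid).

Joining Book and Loan on bid yields {(31, 1981, 2, Fay), (31, 1981, 2, Wes), (31, 1981, 2, Yan), (31, 1984, 3, Fay), (31, 1984, 3, Wes), (31, 1984, 3, Yan), (31, 1987, 9, Fay), (31, 1987, 9, Wes), (31, 1987, 9, Yan), (31, 1996, 14, Fay), (31, 1996, 14, Wes), (31, 1996, 14, Yan), (31, 1999, 11, Fay), (31, 1999, 11, Wes), (31, 1999, 11, Yan), (39, 1980, 8, Rae), (39, 1982, 38, Rae), (39, 2017, 3, Rae)}.
Joining (Book ⨝ Loan) and Author on aname yields {(31, 1981, 2, Wes, Atlas), (31, 1981, 2, Wes, Delta), (31, 1981, 2, Yan, Argo), (31, 1981, 2, Yan, Beta), (31, 1981, 2, Yan, Nova), (31, 1981, 2, Yan, Vega), (31, 1984, 3, Wes, Atlas), (31, 1984, 3, Wes, Delta), (31, 1984, 3, Yan, Argo), (31, 1984, 3, Yan, Beta), (31, 1984, 3, Yan, Nova), (31, 1984, 3, Yan, Vega), (31, 1987, 9, Wes, Atlas), (31, 1987, 9, Wes, Delta), (31, 1987, 9, Yan, Argo), (31, 1987, 9, Yan, Beta), (31, 1987, 9, Yan, Nova), (31, 1987, 9, Yan, Vega), (31, 1996, 14, Wes, Atlas), (31, 1996, 14, Wes, Delta), (31, 1996, 14, Yan, Argo), (31, 1996, 14, Yan, Beta), (31, 1996, 14, Yan, Nova), (31, 1996, 14, Yan, Vega), (31, 1999, 11, Wes, Atlas), (31, 1999, 11, Wes, Delta), (31, 1999, 11, Yan, Argo), (31, 1999, 11, Yan, Beta), (31, 1999, 11, Yan, Nova), (31, 1999, 11, Yan, Vega)}.
σ[year < 1999]: keep tuples satisfying year < 1999 → {(31, 1981, 2, Wes, Atlas), (31, 1981, 2, Wes, Delta), (31, 1981, 2, Yan, Argo), (31, 1981, 2, Yan, Beta), (31, 1981, 2, Yan, Nova), (31, 1981, 2, Yan, Vega), (31, 1984, 3, Wes, Atlas), (31, 1984, 3, Wes, Delta), (31, 1984, 3, Yan, Argo), (31, 1984, 3, Yan, Beta), (31, 1984, 3, Yan, Nova), (31, 1984, 3, Yan, Vega), (31, 1987, 9, Wes, Atlas), (31, 1987, 9, Wes, Delta), (31, 1987, 9, Yan, Argo), (31, 1987, 9, Yan, Beta), (31, 1987, 9, Yan, Nova), (31, 1987, 9, Yan, Vega), (31, 1996, 14, Wes, Atlas), (31, 1996, 14, Wes, Delta), (31, 1996, 14, Yan, Argo), (31, 1996, 14, Yan, Beta), (31, 1996, 14, Yan, Nova), (31, 1996, 14, Yan, Vega)}
σ[mid ≠ 3]: keep tuples satisfying mid ≠ 3 → {(31, 1981, 2, Wes, Atlas), (31, 1981, 2, Wes, Delta), (31, 1981, 2, Yan, Argo), (31, 1981, 2, Yan, Beta), (31, 1981, 2, Yan, Nova), (31, 1981, 2, Yan, Vega), (31, 1987, 9, Wes, Atlas), (31, 1987, 9, Wes, Delta), (31, 1987, 9, Yan, Argo), (31, 1987, 9, Yan, Beta), (31, 1987, 9, Yan, Nova), (31, 1987, 9, Yan, Vega), (31, 1996, 14, Wes, Atlas), (31, 1996, 14, Wes, Delta), (31, 1996, 14, Yan, Argo), (31, 1996, 14, Yan, Beta), (31, 1996, 14, Yan, Nova), (31, 1996, 14, Yan, Vega)}
π_{year, mid, bid} gives {(1981, 2, 31), (1987, 9, 31), (1996, 14, 31)} (15 duplicate(s) eliminated).

{(1981, 2, 31), (1987, 9, 31), (1996, 14, 31)}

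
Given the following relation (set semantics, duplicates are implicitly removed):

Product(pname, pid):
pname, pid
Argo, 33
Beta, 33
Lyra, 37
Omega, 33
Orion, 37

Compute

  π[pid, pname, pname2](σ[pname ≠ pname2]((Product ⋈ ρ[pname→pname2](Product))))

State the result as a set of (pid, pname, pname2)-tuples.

{(33, Argo, Beta), (33, Argo, Omega), (33, Beta, Argo), (33, Beta, Omega), (33, Omega, Argo), (33, Omega, Beta), (37, Lyra, Orion), (37, Orion, Lyra)}

ρ[pname→pname2]: schema becomes (pname2, pid); tuples unchanged.
Natural join on pid: {(Argo, 33, Argo), (Argo, 33, Beta), (Argo, 33, Omega), (Beta, 33, Argo), (Beta, 33, Beta), (Beta, 33, Omega), (Lyra, 37, Lyra), (Lyra, 37, Orion), (Omega, 33, Argo), (Omega, 33, Beta), (Omega, 33, Omega), (Orion, 37, Lyra), (Orion, 37, Orion)}
Filtering on pname ≠ pname2 leaves {(Argo, 33, Beta), (Argo, 33, Omega), (Beta, 33, Argo), (Beta, 33, Omega), (Lyra, 37, Orion), (Omega, 33, Argo), (Omega, 33, Beta), (Orion, 37, Lyra)}.
Projecting to pid, pname, pname2: {(33, Argo, Beta), (33, Argo, Omega), (33, Beta, Argo), (33, Beta, Omega), (33, Omega, Argo), (33, Omega, Beta), (37, Lyra, Orion), (37, Orion, Lyra)}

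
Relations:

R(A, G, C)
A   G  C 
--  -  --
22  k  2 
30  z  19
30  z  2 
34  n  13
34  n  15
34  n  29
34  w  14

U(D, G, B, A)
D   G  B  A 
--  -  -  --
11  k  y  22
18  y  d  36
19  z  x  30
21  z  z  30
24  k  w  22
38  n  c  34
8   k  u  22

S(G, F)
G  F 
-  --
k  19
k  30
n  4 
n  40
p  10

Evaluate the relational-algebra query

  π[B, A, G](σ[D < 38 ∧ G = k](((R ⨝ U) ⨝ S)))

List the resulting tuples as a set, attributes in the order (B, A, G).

Joining R and U on A, G yields {(22, k, 2, 11, y), (22, k, 2, 24, w), (22, k, 2, 8, u), (30, z, 19, 19, x), (30, z, 19, 21, z), (30, z, 2, 19, x), (30, z, 2, 21, z), (34, n, 13, 38, c), (34, n, 15, 38, c), (34, n, 29, 38, c)}.
Joining (R ⨝ U) and S on G yields {(22, k, 2, 11, y, 19), (22, k, 2, 11, y, 30), (22, k, 2, 24, w, 19), (22, k, 2, 24, w, 30), (22, k, 2, 8, u, 19), (22, k, 2, 8, u, 30), (34, n, 13, 38, c, 4), (34, n, 13, 38, c, 40), (34, n, 15, 38, c, 4), (34, n, 15, 38, c, 40), (34, n, 29, 38, c, 4), (34, n, 29, 38, c, 40)}.
Selection D < 38 ∧ G = k: {(22, k, 2, 11, y, 19), (22, k, 2, 11, y, 30), (22, k, 2, 24, w, 19), (22, k, 2, 24, w, 30), (22, k, 2, 8, u, 19), (22, k, 2, 8, u, 30)}
π[B, A, G]: project onto (B, A, G) (3 duplicate(s) eliminated) → {(u, 22, k), (w, 22, k), (y, 22, k)}

{(u, 22, k), (w, 22, k), (y, 22, k)}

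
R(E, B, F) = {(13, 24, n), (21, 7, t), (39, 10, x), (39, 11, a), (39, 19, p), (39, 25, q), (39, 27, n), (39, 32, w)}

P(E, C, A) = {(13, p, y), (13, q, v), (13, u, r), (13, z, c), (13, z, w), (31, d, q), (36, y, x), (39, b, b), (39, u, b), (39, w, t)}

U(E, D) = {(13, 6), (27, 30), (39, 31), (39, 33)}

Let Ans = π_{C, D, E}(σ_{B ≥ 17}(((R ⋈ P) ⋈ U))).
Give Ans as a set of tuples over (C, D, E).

{(b, 31, 39), (b, 33, 39), (p, 6, 13), (q, 6, 13), (u, 31, 39), (u, 33, 39), (u, 6, 13), (w, 31, 39), (w, 33, 39), (z, 6, 13)}

Joining R and P on E yields {(13, 24, n, p, y), (13, 24, n, q, v), (13, 24, n, u, r), (13, 24, n, z, c), (13, 24, n, z, w), (39, 10, x, b, b), (39, 10, x, u, b), (39, 10, x, w, t), (39, 11, a, b, b), (39, 11, a, u, b), (39, 11, a, w, t), (39, 19, p, b, b), (39, 19, p, u, b), (39, 19, p, w, t), (39, 25, q, b, b), (39, 25, q, u, b), (39, 25, q, w, t), (39, 27, n, b, b), (39, 27, n, u, b), (39, 27, n, w, t), (39, 32, w, b, b), (39, 32, w, u, b), (39, 32, w, w, t)}.
Joining (R ⋈ P) and U on E yields {(13, 24, n, p, y, 6), (13, 24, n, q, v, 6), (13, 24, n, u, r, 6), (13, 24, n, z, c, 6), (13, 24, n, z, w, 6), (39, 10, x, b, b, 31), (39, 10, x, b, b, 33), (39, 10, x, u, b, 31), (39, 10, x, u, b, 33), (39, 10, x, w, t, 31), (39, 10, x, w, t, 33), (39, 11, a, b, b, 31), (39, 11, a, b, b, 33), (39, 11, a, u, b, 31), (39, 11, a, u, b, 33), (39, 11, a, w, t, 31), (39, 11, a, w, t, 33), (39, 19, p, b, b, 31), (39, 19, p, b, b, 33), (39, 19, p, u, b, 31), (39, 19, p, u, b, 33), (39, 19, p, w, t, 31), (39, 19, p, w, t, 33), (39, 25, q, b, b, 31), (39, 25, q, b, b, 33), (39, 25, q, u, b, 31), (39, 25, q, u, b, 33), (39, 25, q, w, t, 31), (39, 25, q, w, t, 33), (39, 27, n, b, b, 31), (39, 27, n, b, b, 33), (39, 27, n, u, b, 31), (39, 27, n, u, b, 33), (39, 27, n, w, t, 31), (39, 27, n, w, t, 33), (39, 32, w, b, b, 31), (39, 32, w, b, b, 33), (39, 32, w, u, b, 31), (39, 32, w, u, b, 33), (39, 32, w, w, t, 31), (39, 32, w, w, t, 33)}.
Apply σ_{B ≥ 17}; surviving tuples: {(13, 24, n, p, y, 6), (13, 24, n, q, v, 6), (13, 24, n, u, r, 6), (13, 24, n, z, c, 6), (13, 24, n, z, w, 6), (39, 19, p, b, b, 31), (39, 19, p, b, b, 33), (39, 19, p, u, b, 31), (39, 19, p, u, b, 33), (39, 19, p, w, t, 31), (39, 19, p, w, t, 33), (39, 25, q, b, b, 31), (39, 25, q, b, b, 33), (39, 25, q, u, b, 31), (39, 25, q, u, b, 33), (39, 25, q, w, t, 31), (39, 25, q, w, t, 33), (39, 27, n, b, b, 31), (39, 27, n, b, b, 33), (39, 27, n, u, b, 31), (39, 27, n, u, b, 33), (39, 27, n, w, t, 31), (39, 27, n, w, t, 33), (39, 32, w, b, b, 31), (39, 32, w, b, b, 33), (39, 32, w, u, b, 31), (39, 32, w, u, b, 33), (39, 32, w, w, t, 31), (39, 32, w, w, t, 33)}
Keep only column(s) C, D, E (19 duplicate(s) eliminated): {(b, 31, 39), (b, 33, 39), (p, 6, 13), (q, 6, 13), (u, 31, 39), (u, 33, 39), (u, 6, 13), (w, 31, 39), (w, 33, 39), (z, 6, 13)}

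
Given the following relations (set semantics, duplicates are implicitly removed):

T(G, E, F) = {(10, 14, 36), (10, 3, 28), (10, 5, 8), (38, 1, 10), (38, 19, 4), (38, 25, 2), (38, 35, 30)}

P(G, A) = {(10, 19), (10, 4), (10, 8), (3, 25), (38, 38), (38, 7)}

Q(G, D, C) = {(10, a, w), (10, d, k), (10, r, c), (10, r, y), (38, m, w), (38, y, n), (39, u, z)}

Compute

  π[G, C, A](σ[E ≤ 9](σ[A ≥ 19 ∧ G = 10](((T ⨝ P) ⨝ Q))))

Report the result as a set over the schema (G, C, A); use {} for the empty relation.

Natural join on G: {(10, 14, 36, 19), (10, 14, 36, 4), (10, 14, 36, 8), (10, 3, 28, 19), (10, 3, 28, 4), (10, 3, 28, 8), (10, 5, 8, 19), (10, 5, 8, 4), (10, 5, 8, 8), (38, 1, 10, 38), (38, 1, 10, 7), (38, 19, 4, 38), (38, 19, 4, 7), (38, 25, 2, 38), (38, 25, 2, 7), (38, 35, 30, 38), (38, 35, 30, 7)}
Natural join on G: {(10, 14, 36, 19, a, w), (10, 14, 36, 19, d, k), (10, 14, 36, 19, r, c), (10, 14, 36, 19, r, y), (10, 14, 36, 4, a, w), (10, 14, 36, 4, d, k), (10, 14, 36, 4, r, c), (10, 14, 36, 4, r, y), (10, 14, 36, 8, a, w), (10, 14, 36, 8, d, k), (10, 14, 36, 8, r, c), (10, 14, 36, 8, r, y), (10, 3, 28, 19, a, w), (10, 3, 28, 19, d, k), (10, 3, 28, 19, r, c), (10, 3, 28, 19, r, y), (10, 3, 28, 4, a, w), (10, 3, 28, 4, d, k), (10, 3, 28, 4, r, c), (10, 3, 28, 4, r, y), (10, 3, 28, 8, a, w), (10, 3, 28, 8, d, k), (10, 3, 28, 8, r, c), (10, 3, 28, 8, r, y), (10, 5, 8, 19, a, w), (10, 5, 8, 19, d, k), (10, 5, 8, 19, r, c), (10, 5, 8, 19, r, y), (10, 5, 8, 4, a, w), (10, 5, 8, 4, d, k), (10, 5, 8, 4, r, c), (10, 5, 8, 4, r, y), (10, 5, 8, 8, a, w), (10, 5, 8, 8, d, k), (10, 5, 8, 8, r, c), (10, 5, 8, 8, r, y), (38, 1, 10, 38, m, w), (38, 1, 10, 38, y, n), (38, 1, 10, 7, m, w), (38, 1, 10, 7, y, n), (38, 19, 4, 38, m, w), (38, 19, 4, 38, y, n), (38, 19, 4, 7, m, w), (38, 19, 4, 7, y, n), (38, 25, 2, 38, m, w), (38, 25, 2, 38, y, n), (38, 25, 2, 7, m, w), (38, 25, 2, 7, y, n), (38, 35, 30, 38, m, w), (38, 35, 30, 38, y, n), (38, 35, 30, 7, m, w), (38, 35, 30, 7, y, n)}
Apply σ_{A ≥ 19 ∧ G = 10}; surviving tuples: {(10, 14, 36, 19, a, w), (10, 14, 36, 19, d, k), (10, 14, 36, 19, r, c), (10, 14, 36, 19, r, y), (10, 3, 28, 19, a, w), (10, 3, 28, 19, d, k), (10, 3, 28, 19, r, c), (10, 3, 28, 19, r, y), (10, 5, 8, 19, a, w), (10, 5, 8, 19, d, k), (10, 5, 8, 19, r, c), (10, 5, 8, 19, r, y)}
Apply σ_{E ≤ 9}; surviving tuples: {(10, 3, 28, 19, a, w), (10, 3, 28, 19, d, k), (10, 3, 28, 19, r, c), (10, 3, 28, 19, r, y), (10, 5, 8, 19, a, w), (10, 5, 8, 19, d, k), (10, 5, 8, 19, r, c), (10, 5, 8, 19, r, y)}
Projecting to G, C, A (4 duplicate(s) eliminated): {(10, c, 19), (10, k, 19), (10, w, 19), (10, y, 19)}

{(10, c, 19), (10, k, 19), (10, w, 19), (10, y, 19)}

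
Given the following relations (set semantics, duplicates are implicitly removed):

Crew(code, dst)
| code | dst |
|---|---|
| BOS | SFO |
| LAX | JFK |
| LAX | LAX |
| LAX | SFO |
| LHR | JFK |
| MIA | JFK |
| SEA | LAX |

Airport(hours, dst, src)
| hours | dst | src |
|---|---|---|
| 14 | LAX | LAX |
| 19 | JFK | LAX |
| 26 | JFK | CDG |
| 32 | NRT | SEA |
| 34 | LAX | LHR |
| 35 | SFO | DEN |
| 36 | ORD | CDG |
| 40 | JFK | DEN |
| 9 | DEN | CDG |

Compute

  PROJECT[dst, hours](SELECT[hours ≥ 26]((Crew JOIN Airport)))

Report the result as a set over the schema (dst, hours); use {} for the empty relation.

{(JFK, 26), (JFK, 40), (LAX, 34), (SFO, 35)}

Joining Crew and Airport on dst yields {(BOS, SFO, 35, DEN), (LAX, JFK, 19, LAX), (LAX, JFK, 26, CDG), (LAX, JFK, 40, DEN), (LAX, LAX, 14, LAX), (LAX, LAX, 34, LHR), (LAX, SFO, 35, DEN), (LHR, JFK, 19, LAX), (LHR, JFK, 26, CDG), (LHR, JFK, 40, DEN), (MIA, JFK, 19, LAX), (MIA, JFK, 26, CDG), (MIA, JFK, 40, DEN), (SEA, LAX, 14, LAX), (SEA, LAX, 34, LHR)}.
Apply σ_{hours ≥ 26}; surviving tuples: {(BOS, SFO, 35, DEN), (LAX, JFK, 26, CDG), (LAX, JFK, 40, DEN), (LAX, LAX, 34, LHR), (LAX, SFO, 35, DEN), (LHR, JFK, 26, CDG), (LHR, JFK, 40, DEN), (MIA, JFK, 26, CDG), (MIA, JFK, 40, DEN), (SEA, LAX, 34, LHR)}
Keep only column(s) dst, hours (6 duplicate(s) eliminated): {(JFK, 26), (JFK, 40), (LAX, 34), (SFO, 35)}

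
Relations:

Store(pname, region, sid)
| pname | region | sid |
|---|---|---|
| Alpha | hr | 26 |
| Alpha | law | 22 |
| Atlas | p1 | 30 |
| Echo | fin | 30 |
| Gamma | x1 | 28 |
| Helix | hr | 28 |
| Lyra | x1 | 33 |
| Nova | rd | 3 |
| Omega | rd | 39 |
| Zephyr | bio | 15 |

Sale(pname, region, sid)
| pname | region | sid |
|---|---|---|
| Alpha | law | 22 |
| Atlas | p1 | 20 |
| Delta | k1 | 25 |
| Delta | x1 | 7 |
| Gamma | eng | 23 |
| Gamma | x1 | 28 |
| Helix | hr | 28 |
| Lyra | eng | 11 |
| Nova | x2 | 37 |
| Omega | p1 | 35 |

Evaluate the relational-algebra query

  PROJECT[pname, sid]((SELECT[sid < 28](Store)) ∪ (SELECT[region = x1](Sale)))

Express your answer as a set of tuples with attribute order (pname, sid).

Filtering on sid < 28 leaves {(Alpha, hr, 26), (Alpha, law, 22), (Nova, rd, 3), (Zephyr, bio, 15)}.
Filtering on region = x1 leaves {(Delta, x1, 7), (Gamma, x1, 28)}.
Union: {(Alpha, hr, 26), (Alpha, law, 22), (Nova, rd, 3), (Zephyr, bio, 15)} with {(Delta, x1, 7), (Gamma, x1, 28)} → {(Alpha, hr, 26), (Alpha, law, 22), (Delta, x1, 7), (Gamma, x1, 28), (Nova, rd, 3), (Zephyr, bio, 15)}
Keep only column(s) pname, sid: {(Alpha, 22), (Alpha, 26), (Delta, 7), (Gamma, 28), (Nova, 3), (Zephyr, 15)}

{(Alpha, 22), (Alpha, 26), (Delta, 7), (Gamma, 28), (Nova, 3), (Zephyr, 15)}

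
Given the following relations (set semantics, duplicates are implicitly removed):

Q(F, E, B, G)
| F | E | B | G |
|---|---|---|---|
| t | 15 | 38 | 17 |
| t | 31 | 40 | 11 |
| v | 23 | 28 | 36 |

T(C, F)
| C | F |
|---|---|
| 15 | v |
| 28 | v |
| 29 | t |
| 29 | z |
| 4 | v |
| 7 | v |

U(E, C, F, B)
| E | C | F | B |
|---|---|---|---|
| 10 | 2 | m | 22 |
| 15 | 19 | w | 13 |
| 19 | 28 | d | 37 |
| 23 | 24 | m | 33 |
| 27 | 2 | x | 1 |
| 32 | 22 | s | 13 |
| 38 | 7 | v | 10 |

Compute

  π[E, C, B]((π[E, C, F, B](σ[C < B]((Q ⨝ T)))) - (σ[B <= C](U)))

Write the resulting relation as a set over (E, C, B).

Q ⋈ T (natural join on F): {(t, 15, 38, 17, 29), (t, 31, 40, 11, 29), (v, 23, 28, 36, 15), (v, 23, 28, 36, 28), (v, 23, 28, 36, 4), (v, 23, 28, 36, 7)}
Filtering on C < B leaves {(t, 15, 38, 17, 29), (t, 31, 40, 11, 29), (v, 23, 28, 36, 15), (v, 23, 28, 36, 4), (v, 23, 28, 36, 7)}.
π_{E, C, F, B} gives {(15, 29, t, 38), (23, 15, v, 28), (23, 4, v, 28), (23, 7, v, 28), (31, 29, t, 40)}.
Filtering on B <= C leaves {(15, 19, w, 13), (27, 2, x, 1), (32, 22, s, 13)}.
Difference: {(15, 29, t, 38), (23, 15, v, 28), (23, 4, v, 28), (23, 7, v, 28), (31, 29, t, 40)} with {(15, 19, w, 13), (27, 2, x, 1), (32, 22, s, 13)} → {(15, 29, t, 38), (23, 15, v, 28), (23, 4, v, 28), (23, 7, v, 28), (31, 29, t, 40)}
π_{E, C, B} gives {(15, 29, 38), (23, 15, 28), (23, 4, 28), (23, 7, 28), (31, 29, 40)}.

{(15, 29, 38), (23, 15, 28), (23, 4, 28), (23, 7, 28), (31, 29, 40)}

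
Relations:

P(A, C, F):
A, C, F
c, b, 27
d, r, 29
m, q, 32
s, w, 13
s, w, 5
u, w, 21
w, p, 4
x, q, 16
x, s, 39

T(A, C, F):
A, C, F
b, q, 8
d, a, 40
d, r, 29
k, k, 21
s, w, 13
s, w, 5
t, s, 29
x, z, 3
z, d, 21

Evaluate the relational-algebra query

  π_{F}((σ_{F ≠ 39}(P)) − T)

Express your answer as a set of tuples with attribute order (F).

{16, 21, 27, 32, 4}

σ[F ≠ 39]: keep tuples satisfying F ≠ 39 → {(c, b, 27), (d, r, 29), (m, q, 32), (s, w, 13), (s, w, 5), (u, w, 21), (w, p, 4), (x, q, 16)}
Taking the difference: {(c, b, 27), (m, q, 32), (u, w, 21), (w, p, 4), (x, q, 16)}
π_{F} gives {16, 21, 27, 32, 4}.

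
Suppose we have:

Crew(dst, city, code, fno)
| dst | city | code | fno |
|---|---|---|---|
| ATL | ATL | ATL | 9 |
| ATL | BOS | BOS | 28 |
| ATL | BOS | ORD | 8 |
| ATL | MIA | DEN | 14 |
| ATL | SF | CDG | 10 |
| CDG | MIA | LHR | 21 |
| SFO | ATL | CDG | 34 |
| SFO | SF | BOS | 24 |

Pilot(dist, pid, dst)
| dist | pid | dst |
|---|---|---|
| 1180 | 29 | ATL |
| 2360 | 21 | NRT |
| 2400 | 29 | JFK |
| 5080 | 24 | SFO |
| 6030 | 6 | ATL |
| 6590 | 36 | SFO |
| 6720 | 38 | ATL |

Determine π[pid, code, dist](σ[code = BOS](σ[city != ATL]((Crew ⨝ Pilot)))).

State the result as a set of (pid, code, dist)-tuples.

{(24, BOS, 5080), (29, BOS, 1180), (36, BOS, 6590), (38, BOS, 6720), (6, BOS, 6030)}

Crew ⋈ Pilot (natural join on dst): {(ATL, ATL, ATL, 9, 1180, 29), (ATL, ATL, ATL, 9, 6030, 6), (ATL, ATL, ATL, 9, 6720, 38), (ATL, BOS, BOS, 28, 1180, 29), (ATL, BOS, BOS, 28, 6030, 6), (ATL, BOS, BOS, 28, 6720, 38), (ATL, BOS, ORD, 8, 1180, 29), (ATL, BOS, ORD, 8, 6030, 6), (ATL, BOS, ORD, 8, 6720, 38), (ATL, MIA, DEN, 14, 1180, 29), (ATL, MIA, DEN, 14, 6030, 6), (ATL, MIA, DEN, 14, 6720, 38), (ATL, SF, CDG, 10, 1180, 29), (ATL, SF, CDG, 10, 6030, 6), (ATL, SF, CDG, 10, 6720, 38), (SFO, ATL, CDG, 34, 5080, 24), (SFO, ATL, CDG, 34, 6590, 36), (SFO, SF, BOS, 24, 5080, 24), (SFO, SF, BOS, 24, 6590, 36)}
σ[city != ATL]: keep tuples satisfying city != ATL → {(ATL, BOS, BOS, 28, 1180, 29), (ATL, BOS, BOS, 28, 6030, 6), (ATL, BOS, BOS, 28, 6720, 38), (ATL, BOS, ORD, 8, 1180, 29), (ATL, BOS, ORD, 8, 6030, 6), (ATL, BOS, ORD, 8, 6720, 38), (ATL, MIA, DEN, 14, 1180, 29), (ATL, MIA, DEN, 14, 6030, 6), (ATL, MIA, DEN, 14, 6720, 38), (ATL, SF, CDG, 10, 1180, 29), (ATL, SF, CDG, 10, 6030, 6), (ATL, SF, CDG, 10, 6720, 38), (SFO, SF, BOS, 24, 5080, 24), (SFO, SF, BOS, 24, 6590, 36)}
σ[code = BOS]: keep tuples satisfying code = BOS → {(ATL, BOS, BOS, 28, 1180, 29), (ATL, BOS, BOS, 28, 6030, 6), (ATL, BOS, BOS, 28, 6720, 38), (SFO, SF, BOS, 24, 5080, 24), (SFO, SF, BOS, 24, 6590, 36)}
Keep only column(s) pid, code, dist: {(24, BOS, 5080), (29, BOS, 1180), (36, BOS, 6590), (38, BOS, 6720), (6, BOS, 6030)}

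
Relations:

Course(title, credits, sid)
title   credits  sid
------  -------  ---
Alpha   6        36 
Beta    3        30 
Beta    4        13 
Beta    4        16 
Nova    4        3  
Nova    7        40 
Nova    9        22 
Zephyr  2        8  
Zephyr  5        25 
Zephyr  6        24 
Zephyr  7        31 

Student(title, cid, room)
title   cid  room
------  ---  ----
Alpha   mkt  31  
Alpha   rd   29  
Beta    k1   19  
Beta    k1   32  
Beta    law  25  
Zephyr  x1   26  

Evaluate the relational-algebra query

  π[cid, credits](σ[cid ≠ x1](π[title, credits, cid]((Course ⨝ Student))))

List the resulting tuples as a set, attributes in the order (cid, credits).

Course ⋈ Student (natural join on title): {(Alpha, 6, 36, mkt, 31), (Alpha, 6, 36, rd, 29), (Beta, 3, 30, k1, 19), (Beta, 3, 30, k1, 32), (Beta, 3, 30, law, 25), (Beta, 4, 13, k1, 19), (Beta, 4, 13, k1, 32), (Beta, 4, 13, law, 25), (Beta, 4, 16, k1, 19), (Beta, 4, 16, k1, 32), (Beta, 4, 16, law, 25), (Zephyr, 2, 8, x1, 26), (Zephyr, 5, 25, x1, 26), (Zephyr, 6, 24, x1, 26), (Zephyr, 7, 31, x1, 26)}
Projecting to title, credits, cid (5 duplicate(s) eliminated): {(Alpha, 6, mkt), (Alpha, 6, rd), (Beta, 3, k1), (Beta, 3, law), (Beta, 4, k1), (Beta, 4, law), (Zephyr, 2, x1), (Zephyr, 5, x1), (Zephyr, 6, x1), (Zephyr, 7, x1)}
σ[cid ≠ x1]: keep tuples satisfying cid ≠ x1 → {(Alpha, 6, mkt), (Alpha, 6, rd), (Beta, 3, k1), (Beta, 3, law), (Beta, 4, k1), (Beta, 4, law)}
Projecting to cid, credits: {(k1, 3), (k1, 4), (law, 3), (law, 4), (mkt, 6), (rd, 6)}

{(k1, 3), (k1, 4), (law, 3), (law, 4), (mkt, 6), (rd, 6)}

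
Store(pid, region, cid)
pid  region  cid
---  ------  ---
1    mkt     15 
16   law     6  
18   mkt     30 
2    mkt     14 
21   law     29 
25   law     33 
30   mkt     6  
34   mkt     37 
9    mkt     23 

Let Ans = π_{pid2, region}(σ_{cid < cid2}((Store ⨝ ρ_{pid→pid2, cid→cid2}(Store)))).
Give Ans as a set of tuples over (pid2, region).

{(1, mkt), (18, mkt), (2, mkt), (21, law), (25, law), (34, mkt), (9, mkt)}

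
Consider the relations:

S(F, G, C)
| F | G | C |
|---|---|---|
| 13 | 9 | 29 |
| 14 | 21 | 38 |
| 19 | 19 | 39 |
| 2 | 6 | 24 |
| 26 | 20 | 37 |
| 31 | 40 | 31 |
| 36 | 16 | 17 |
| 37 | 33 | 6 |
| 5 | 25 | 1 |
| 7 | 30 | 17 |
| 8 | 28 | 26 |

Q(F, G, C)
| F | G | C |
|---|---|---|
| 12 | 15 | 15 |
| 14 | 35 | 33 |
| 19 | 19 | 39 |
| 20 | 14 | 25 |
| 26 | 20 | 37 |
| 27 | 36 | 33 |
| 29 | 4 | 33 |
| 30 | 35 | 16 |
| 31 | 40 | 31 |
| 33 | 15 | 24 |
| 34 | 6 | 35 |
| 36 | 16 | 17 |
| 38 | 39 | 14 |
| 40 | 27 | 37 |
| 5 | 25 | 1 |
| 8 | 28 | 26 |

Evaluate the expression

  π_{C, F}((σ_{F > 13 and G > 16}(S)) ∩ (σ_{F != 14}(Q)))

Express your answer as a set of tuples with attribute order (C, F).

Apply σ_{F > 13 and G > 16}; surviving tuples: {(14, 21, 38), (19, 19, 39), (26, 20, 37), (31, 40, 31), (37, 33, 6)}
Apply σ_{F != 14}; surviving tuples: {(12, 15, 15), (19, 19, 39), (20, 14, 25), (26, 20, 37), (27, 36, 33), (29, 4, 33), (30, 35, 16), (31, 40, 31), (33, 15, 24), (34, 6, 35), (36, 16, 17), (38, 39, 14), (40, 27, 37), (5, 25, 1), (8, 28, 26)}
Intersection: {(14, 21, 38), (19, 19, 39), (26, 20, 37), (31, 40, 31), (37, 33, 6)} with {(12, 15, 15), (19, 19, 39), (20, 14, 25), (26, 20, 37), (27, 36, 33), (29, 4, 33), (30, 35, 16), (31, 40, 31), (33, 15, 24), (34, 6, 35), (36, 16, 17), (38, 39, 14), (40, 27, 37), (5, 25, 1), (8, 28, 26)} → {(19, 19, 39), (26, 20, 37), (31, 40, 31)}
π[C, F]: project onto (C, F) → {(31, 31), (37, 26), (39, 19)}

{(31, 31), (37, 26), (39, 19)}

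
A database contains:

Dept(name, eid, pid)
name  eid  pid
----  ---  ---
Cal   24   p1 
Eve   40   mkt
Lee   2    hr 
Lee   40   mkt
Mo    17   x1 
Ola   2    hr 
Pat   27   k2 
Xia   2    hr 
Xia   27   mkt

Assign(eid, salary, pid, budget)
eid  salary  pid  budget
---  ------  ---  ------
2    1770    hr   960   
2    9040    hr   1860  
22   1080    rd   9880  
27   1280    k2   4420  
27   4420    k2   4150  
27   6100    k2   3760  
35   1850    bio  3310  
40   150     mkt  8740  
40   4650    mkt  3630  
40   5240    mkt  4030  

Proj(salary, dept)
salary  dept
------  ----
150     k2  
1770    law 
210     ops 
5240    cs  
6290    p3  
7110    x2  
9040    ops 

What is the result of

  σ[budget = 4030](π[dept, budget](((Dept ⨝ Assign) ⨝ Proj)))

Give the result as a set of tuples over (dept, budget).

{(cs, 4030)}

Natural join on eid, pid: {(Eve, 40, mkt, 150, 8740), (Eve, 40, mkt, 4650, 3630), (Eve, 40, mkt, 5240, 4030), (Lee, 2, hr, 1770, 960), (Lee, 2, hr, 9040, 1860), (Lee, 40, mkt, 150, 8740), (Lee, 40, mkt, 4650, 3630), (Lee, 40, mkt, 5240, 4030), (Ola, 2, hr, 1770, 960), (Ola, 2, hr, 9040, 1860), (Pat, 27, k2, 1280, 4420), (Pat, 27, k2, 4420, 4150), (Pat, 27, k2, 6100, 3760), (Xia, 2, hr, 1770, 960), (Xia, 2, hr, 9040, 1860)}
Natural join on salary: {(Eve, 40, mkt, 150, 8740, k2), (Eve, 40, mkt, 5240, 4030, cs), (Lee, 2, hr, 1770, 960, law), (Lee, 2, hr, 9040, 1860, ops), (Lee, 40, mkt, 150, 8740, k2), (Lee, 40, mkt, 5240, 4030, cs), (Ola, 2, hr, 1770, 960, law), (Ola, 2, hr, 9040, 1860, ops), (Xia, 2, hr, 1770, 960, law), (Xia, 2, hr, 9040, 1860, ops)}
π[dept, budget]: project onto (dept, budget) (6 duplicate(s) eliminated) → {(cs, 4030), (k2, 8740), (law, 960), (ops, 1860)}
σ[budget = 4030]: keep tuples satisfying budget = 4030 → {(cs, 4030)}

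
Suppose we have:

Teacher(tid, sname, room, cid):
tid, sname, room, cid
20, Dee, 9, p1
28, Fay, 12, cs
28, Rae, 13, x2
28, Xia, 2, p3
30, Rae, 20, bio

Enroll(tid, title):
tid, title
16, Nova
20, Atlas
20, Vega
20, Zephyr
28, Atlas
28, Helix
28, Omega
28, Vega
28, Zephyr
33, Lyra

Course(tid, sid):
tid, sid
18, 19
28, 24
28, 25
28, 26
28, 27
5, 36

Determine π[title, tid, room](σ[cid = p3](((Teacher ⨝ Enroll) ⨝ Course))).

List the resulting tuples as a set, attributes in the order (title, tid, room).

{(Atlas, 28, 2), (Helix, 28, 2), (Omega, 28, 2), (Vega, 28, 2), (Zephyr, 28, 2)}

Teacher ⋈ Enroll (natural join on tid): {(20, Dee, 9, p1, Atlas), (20, Dee, 9, p1, Vega), (20, Dee, 9, p1, Zephyr), (28, Fay, 12, cs, Atlas), (28, Fay, 12, cs, Helix), (28, Fay, 12, cs, Omega), (28, Fay, 12, cs, Vega), (28, Fay, 12, cs, Zephyr), (28, Rae, 13, x2, Atlas), (28, Rae, 13, x2, Helix), (28, Rae, 13, x2, Omega), (28, Rae, 13, x2, Vega), (28, Rae, 13, x2, Zephyr), (28, Xia, 2, p3, Atlas), (28, Xia, 2, p3, Helix), (28, Xia, 2, p3, Omega), (28, Xia, 2, p3, Vega), (28, Xia, 2, p3, Zephyr)}
(Teacher ⨝ Enroll) ⋈ Course (natural join on tid): {(28, Fay, 12, cs, Atlas, 24), (28, Fay, 12, cs, Atlas, 25), (28, Fay, 12, cs, Atlas, 26), (28, Fay, 12, cs, Atlas, 27), (28, Fay, 12, cs, Helix, 24), (28, Fay, 12, cs, Helix, 25), (28, Fay, 12, cs, Helix, 26), (28, Fay, 12, cs, Helix, 27), (28, Fay, 12, cs, Omega, 24), (28, Fay, 12, cs, Omega, 25), (28, Fay, 12, cs, Omega, 26), (28, Fay, 12, cs, Omega, 27), (28, Fay, 12, cs, Vega, 24), (28, Fay, 12, cs, Vega, 25), (28, Fay, 12, cs, Vega, 26), (28, Fay, 12, cs, Vega, 27), (28, Fay, 12, cs, Zephyr, 24), (28, Fay, 12, cs, Zephyr, 25), (28, Fay, 12, cs, Zephyr, 26), (28, Fay, 12, cs, Zephyr, 27), (28, Rae, 13, x2, Atlas, 24), (28, Rae, 13, x2, Atlas, 25), (28, Rae, 13, x2, Atlas, 26), (28, Rae, 13, x2, Atlas, 27), (28, Rae, 13, x2, Helix, 24), (28, Rae, 13, x2, Helix, 25), (28, Rae, 13, x2, Helix, 26), (28, Rae, 13, x2, Helix, 27), (28, Rae, 13, x2, Omega, 24), (28, Rae, 13, x2, Omega, 25), (28, Rae, 13, x2, Omega, 26), (28, Rae, 13, x2, Omega, 27), (28, Rae, 13, x2, Vega, 24), (28, Rae, 13, x2, Vega, 25), (28, Rae, 13, x2, Vega, 26), (28, Rae, 13, x2, Vega, 27), (28, Rae, 13, x2, Zephyr, 24), (28, Rae, 13, x2, Zephyr, 25), (28, Rae, 13, x2, Zephyr, 26), (28, Rae, 13, x2, Zephyr, 27), (28, Xia, 2, p3, Atlas, 24), (28, Xia, 2, p3, Atlas, 25), (28, Xia, 2, p3, Atlas, 26), (28, Xia, 2, p3, Atlas, 27), (28, Xia, 2, p3, Helix, 24), (28, Xia, 2, p3, Helix, 25), (28, Xia, 2, p3, Helix, 26), (28, Xia, 2, p3, Helix, 27), (28, Xia, 2, p3, Omega, 24), (28, Xia, 2, p3, Omega, 25), (28, Xia, 2, p3, Omega, 26), (28, Xia, 2, p3, Omega, 27), (28, Xia, 2, p3, Vega, 24), (28, Xia, 2, p3, Vega, 25), (28, Xia, 2, p3, Vega, 26), (28, Xia, 2, p3, Vega, 27), (28, Xia, 2, p3, Zephyr, 24), (28, Xia, 2, p3, Zephyr, 25), (28, Xia, 2, p3, Zephyr, 26), (28, Xia, 2, p3, Zephyr, 27)}
Apply σ_{cid = p3}; surviving tuples: {(28, Xia, 2, p3, Atlas, 24), (28, Xia, 2, p3, Atlas, 25), (28, Xia, 2, p3, Atlas, 26), (28, Xia, 2, p3, Atlas, 27), (28, Xia, 2, p3, Helix, 24), (28, Xia, 2, p3, Helix, 25), (28, Xia, 2, p3, Helix, 26), (28, Xia, 2, p3, Helix, 27), (28, Xia, 2, p3, Omega, 24), (28, Xia, 2, p3, Omega, 25), (28, Xia, 2, p3, Omega, 26), (28, Xia, 2, p3, Omega, 27), (28, Xia, 2, p3, Vega, 24), (28, Xia, 2, p3, Vega, 25), (28, Xia, 2, p3, Vega, 26), (28, Xia, 2, p3, Vega, 27), (28, Xia, 2, p3, Zephyr, 24), (28, Xia, 2, p3, Zephyr, 25), (28, Xia, 2, p3, Zephyr, 26), (28, Xia, 2, p3, Zephyr, 27)}
π[title, tid, room]: project onto (title, tid, room) (15 duplicate(s) eliminated) → {(Atlas, 28, 2), (Helix, 28, 2), (Omega, 28, 2), (Vega, 28, 2), (Zephyr, 28, 2)}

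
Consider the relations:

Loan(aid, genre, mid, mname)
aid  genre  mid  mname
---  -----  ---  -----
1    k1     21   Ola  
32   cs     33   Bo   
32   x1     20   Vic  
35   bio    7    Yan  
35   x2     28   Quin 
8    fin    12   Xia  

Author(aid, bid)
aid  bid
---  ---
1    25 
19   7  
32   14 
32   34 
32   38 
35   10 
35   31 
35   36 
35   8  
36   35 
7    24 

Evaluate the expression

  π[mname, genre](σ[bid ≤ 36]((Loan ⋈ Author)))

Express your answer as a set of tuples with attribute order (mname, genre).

Loan ⋈ Author (natural join on aid): {(1, k1, 21, Ola, 25), (32, cs, 33, Bo, 14), (32, cs, 33, Bo, 34), (32, cs, 33, Bo, 38), (32, x1, 20, Vic, 14), (32, x1, 20, Vic, 34), (32, x1, 20, Vic, 38), (35, bio, 7, Yan, 10), (35, bio, 7, Yan, 31), (35, bio, 7, Yan, 36), (35, bio, 7, Yan, 8), (35, x2, 28, Quin, 10), (35, x2, 28, Quin, 31), (35, x2, 28, Quin, 36), (35, x2, 28, Quin, 8)}
σ[bid ≤ 36]: keep tuples satisfying bid ≤ 36 → {(1, k1, 21, Ola, 25), (32, cs, 33, Bo, 14), (32, cs, 33, Bo, 34), (32, x1, 20, Vic, 14), (32, x1, 20, Vic, 34), (35, bio, 7, Yan, 10), (35, bio, 7, Yan, 31), (35, bio, 7, Yan, 36), (35, bio, 7, Yan, 8), (35, x2, 28, Quin, 10), (35, x2, 28, Quin, 31), (35, x2, 28, Quin, 36), (35, x2, 28, Quin, 8)}
π_{mname, genre} gives {(Bo, cs), (Ola, k1), (Quin, x2), (Vic, x1), (Yan, bio)} (8 duplicate(s) eliminated).

{(Bo, cs), (Ola, k1), (Quin, x2), (Vic, x1), (Yan, bio)}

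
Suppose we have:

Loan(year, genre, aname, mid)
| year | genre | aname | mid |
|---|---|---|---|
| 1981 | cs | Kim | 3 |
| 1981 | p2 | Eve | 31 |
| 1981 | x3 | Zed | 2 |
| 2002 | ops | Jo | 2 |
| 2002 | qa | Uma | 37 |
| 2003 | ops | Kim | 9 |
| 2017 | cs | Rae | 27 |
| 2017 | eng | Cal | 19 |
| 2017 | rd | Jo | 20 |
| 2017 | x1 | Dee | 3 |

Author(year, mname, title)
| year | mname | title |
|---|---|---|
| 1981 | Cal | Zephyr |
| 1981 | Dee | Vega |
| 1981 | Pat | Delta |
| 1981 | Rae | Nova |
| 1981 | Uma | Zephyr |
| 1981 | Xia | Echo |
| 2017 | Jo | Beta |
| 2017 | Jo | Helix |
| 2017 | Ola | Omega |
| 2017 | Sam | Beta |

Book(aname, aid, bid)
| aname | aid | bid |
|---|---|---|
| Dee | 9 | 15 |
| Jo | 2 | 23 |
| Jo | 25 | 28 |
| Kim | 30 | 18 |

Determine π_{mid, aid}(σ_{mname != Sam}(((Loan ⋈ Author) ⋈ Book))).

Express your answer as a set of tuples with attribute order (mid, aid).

{(20, 2), (20, 25), (3, 30), (3, 9)}

Natural join on year: {(1981, cs, Kim, 3, Cal, Zephyr), (1981, cs, Kim, 3, Dee, Vega), (1981, cs, Kim, 3, Pat, Delta), (1981, cs, Kim, 3, Rae, Nova), (1981, cs, Kim, 3, Uma, Zephyr), (1981, cs, Kim, 3, Xia, Echo), (1981, p2, Eve, 31, Cal, Zephyr), (1981, p2, Eve, 31, Dee, Vega), (1981, p2, Eve, 31, Pat, Delta), (1981, p2, Eve, 31, Rae, Nova), (1981, p2, Eve, 31, Uma, Zephyr), (1981, p2, Eve, 31, Xia, Echo), (1981, x3, Zed, 2, Cal, Zephyr), (1981, x3, Zed, 2, Dee, Vega), (1981, x3, Zed, 2, Pat, Delta), (1981, x3, Zed, 2, Rae, Nova), (1981, x3, Zed, 2, Uma, Zephyr), (1981, x3, Zed, 2, Xia, Echo), (2017, cs, Rae, 27, Jo, Beta), (2017, cs, Rae, 27, Jo, Helix), (2017, cs, Rae, 27, Ola, Omega), (2017, cs, Rae, 27, Sam, Beta), (2017, eng, Cal, 19, Jo, Beta), (2017, eng, Cal, 19, Jo, Helix), (2017, eng, Cal, 19, Ola, Omega), (2017, eng, Cal, 19, Sam, Beta), (2017, rd, Jo, 20, Jo, Beta), (2017, rd, Jo, 20, Jo, Helix), (2017, rd, Jo, 20, Ola, Omega), (2017, rd, Jo, 20, Sam, Beta), (2017, x1, Dee, 3, Jo, Beta), (2017, x1, Dee, 3, Jo, Helix), (2017, x1, Dee, 3, Ola, Omega), (2017, x1, Dee, 3, Sam, Beta)}
Natural join on aname: {(1981, cs, Kim, 3, Cal, Zephyr, 30, 18), (1981, cs, Kim, 3, Dee, Vega, 30, 18), (1981, cs, Kim, 3, Pat, Delta, 30, 18), (1981, cs, Kim, 3, Rae, Nova, 30, 18), (1981, cs, Kim, 3, Uma, Zephyr, 30, 18), (1981, cs, Kim, 3, Xia, Echo, 30, 18), (2017, rd, Jo, 20, Jo, Beta, 2, 23), (2017, rd, Jo, 20, Jo, Beta, 25, 28), (2017, rd, Jo, 20, Jo, Helix, 2, 23), (2017, rd, Jo, 20, Jo, Helix, 25, 28), (2017, rd, Jo, 20, Ola, Omega, 2, 23), (2017, rd, Jo, 20, Ola, Omega, 25, 28), (2017, rd, Jo, 20, Sam, Beta, 2, 23), (2017, rd, Jo, 20, Sam, Beta, 25, 28), (2017, x1, Dee, 3, Jo, Beta, 9, 15), (2017, x1, Dee, 3, Jo, Helix, 9, 15), (2017, x1, Dee, 3, Ola, Omega, 9, 15), (2017, x1, Dee, 3, Sam, Beta, 9, 15)}
σ[mname != Sam]: keep tuples satisfying mname != Sam → {(1981, cs, Kim, 3, Cal, Zephyr, 30, 18), (1981, cs, Kim, 3, Dee, Vega, 30, 18), (1981, cs, Kim, 3, Pat, Delta, 30, 18), (1981, cs, Kim, 3, Rae, Nova, 30, 18), (1981, cs, Kim, 3, Uma, Zephyr, 30, 18), (1981, cs, Kim, 3, Xia, Echo, 30, 18), (2017, rd, Jo, 20, Jo, Beta, 2, 23), (2017, rd, Jo, 20, Jo, Beta, 25, 28), (2017, rd, Jo, 20, Jo, Helix, 2, 23), (2017, rd, Jo, 20, Jo, Helix, 25, 28), (2017, rd, Jo, 20, Ola, Omega, 2, 23), (2017, rd, Jo, 20, Ola, Omega, 25, 28), (2017, x1, Dee, 3, Jo, Beta, 9, 15), (2017, x1, Dee, 3, Jo, Helix, 9, 15), (2017, x1, Dee, 3, Ola, Omega, 9, 15)}
π_{mid, aid} gives {(20, 2), (20, 25), (3, 30), (3, 9)} (11 duplicate(s) eliminated).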